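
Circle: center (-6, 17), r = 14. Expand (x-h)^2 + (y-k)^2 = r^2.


(x+ 6)^2 + (y-17)^2 = 14^2
D = -2h = 12, E = -2k = -34
F = h^2+k^2-r^2 = 36+289-196 = 129

x^2 + y^2 + 12x - 34y + 129 = 0


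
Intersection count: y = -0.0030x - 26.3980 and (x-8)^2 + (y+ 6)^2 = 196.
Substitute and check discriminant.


Substitute y = -0.0030x - 26.3980: (x-8)^2 + (-0.0030x- 26.3980+ 6)^2 = 196
Expand to Ax^2 + Bx + C = 0, where b-k = -20.398
A = 1+m^2 = 1.000009
B = 2(m(b-k) - h) = 2(-0.0030*(-20.398) - 8) = -15.877612
C = h^2 + (b-k)^2 - r^2 = 64 + 416.078404 - 196 = 284.078404
disc = B^2-4AC = 252.0986 - 1136.3238 = -884.2252
disc < 0

0 intersection points


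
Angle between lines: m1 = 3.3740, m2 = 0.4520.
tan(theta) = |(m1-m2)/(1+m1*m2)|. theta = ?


m1-m2 = 2.922
1+m1*m2 = 2.525048
tan(theta) = |2.922/2.525048| = 1.157206
theta = arctan(|2.922/2.525048|) = 49.1680 degrees (acute angle)

49.1680 degrees


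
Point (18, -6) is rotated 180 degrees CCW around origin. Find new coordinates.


cos(180) = -1, sin(180) = 0
x' = 18*(-1) + 6*0 = -18
y' = 18*0 - 6*(-1) = 6

(-18, 6)


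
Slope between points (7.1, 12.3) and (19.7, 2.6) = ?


dy = 2.6 - 12.3 = -9.7
dx = 19.7 - 7.1 = 12.6
m = -9.7/12.6 = -0.7698

m = -0.7698


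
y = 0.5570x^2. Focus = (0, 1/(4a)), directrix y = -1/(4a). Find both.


a = 0.5570
1/(4a) = 0.4488
Focus = (0, 0.4488)
Directrix: y = -0.4488

Focus = (0, 0.4488), Directrix: y = -0.4488


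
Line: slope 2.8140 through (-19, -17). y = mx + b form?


y + 17 = 2.8140(x + 19)
y = 2.8140x - 17 - 2.8140*(-19)
y = 2.8140x + 36.4660

y = 2.8140x + 36.4660


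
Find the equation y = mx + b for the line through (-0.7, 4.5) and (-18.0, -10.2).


m = (-14.7)/(-17.3) = 0.8497
b = y1 - m*x1 = 4.5 - (-14.7*(-0.7))/(-17.3) = 4.5 + 0.5948 = 5.0948

y = 0.8497x + 5.0948


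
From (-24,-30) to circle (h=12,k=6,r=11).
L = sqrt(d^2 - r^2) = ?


d = sqrt((-24-12)^2 + (-30-6)^2) = sqrt(1296+1296) = 50.9117
L = sqrt(2592.0000 - 121) = sqrt(2471.0000) = 49.7092

49.7092


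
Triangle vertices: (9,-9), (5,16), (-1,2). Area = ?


9*(16-2) = 126
5*(2+ 9) = 55
-1*(-9-16) = 25
sum = 206
Area = |206|/2 = 103.0000

103.0000 sq units


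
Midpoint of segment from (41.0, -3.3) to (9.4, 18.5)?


Mx = (41.0 + 9.4)/2 = 50.4/2 = 25.2000
My = (-3.3 + 18.5)/2 = 15.2/2 = 7.6000

(25.2000, 7.6000)


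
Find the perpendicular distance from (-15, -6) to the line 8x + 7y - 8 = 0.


|8*(-15) + 7*(-6) - 8| = |-170| = 170
sqrt(64 + 49) = sqrt(113) = 10.6301
d = 170/sqrt(113) = 15.9923

15.9923


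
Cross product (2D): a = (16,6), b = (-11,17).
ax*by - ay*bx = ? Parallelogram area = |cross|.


cross = 16*17 - 6*(-11) = 272 + 66 = 338
Parallelogram area = |338| = 338

cross = 338, parallelogram area = 338


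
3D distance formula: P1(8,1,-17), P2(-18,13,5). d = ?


dx=-26, dy=12, dz=22
d = sqrt(676+144+484) = sqrt(1304) = 36.1109

36.1109


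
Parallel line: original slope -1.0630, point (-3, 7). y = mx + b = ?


Parallel lines have equal slopes.
m2 = -1.0630
b2 = 7 + 1.0630*(-3) = 3.8110

y = -1.0630x + 3.8110


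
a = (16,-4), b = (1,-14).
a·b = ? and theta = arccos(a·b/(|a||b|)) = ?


a·b = 16*1 - 4*(-14) = 16 + 56 = 72
|a| = sqrt(256+16) = 16.4924
|b| = sqrt(1+196) = 14.0357
cos(theta) = 72/(sqrt(272)*sqrt(197)) = 72/sqrt(53584) = 0.311039
theta = arccos(72/sqrt(53584)) = 71.8781 degrees

a·b = 72, theta = 71.8781 deg


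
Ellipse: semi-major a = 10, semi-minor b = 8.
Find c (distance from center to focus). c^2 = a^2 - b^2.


c^2 = 10^2 - 8^2 = 100 - 64 = 36
c = sqrt(36) = 6.0000

c = 6.0000


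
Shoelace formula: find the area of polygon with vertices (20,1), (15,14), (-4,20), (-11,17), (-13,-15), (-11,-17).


sum(xi*y_{i+1}) = 20*14 + 15*20 - 4*17 - 11*(-15) - 13*(-17) - 11*1 = 887
sum(yi*x_{i+1}) = 1*15 + 14*(-4) + 20*(-11) + 17*(-13) - 15*(-11) - 17*20 = -657
Area = |887 + 657|/2 = 1544/2 = 772.0000

772.0000 sq units


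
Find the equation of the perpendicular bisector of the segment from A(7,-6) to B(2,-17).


Midpoint = (4.5, -11.5)
Slope of AB = dy/dx = -11/(-5) = 2.2000
Perp slope = -dx/dy = -5/11 = -0.4545
b = My - (perp slope)*Mx = -11.5 + (-5*4.5)/(-11) = -11.5 + 2.0455 = -9.4545

y = -0.4545x - 9.4545


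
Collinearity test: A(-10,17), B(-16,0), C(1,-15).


-10*(0+ 15) - 16*(-15-17) + 1*(17-0)
= -150 + 512 + 17 = 379

No, not collinear (determinant = 379)


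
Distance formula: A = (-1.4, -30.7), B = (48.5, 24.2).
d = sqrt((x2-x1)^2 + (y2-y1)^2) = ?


dx = 48.5 + 1.4 = 49.9
dy = 24.2 + 30.7 = 54.9
d = sqrt(2490.01 + 3014.01) = sqrt(5504.02) = 74.1891

74.1891


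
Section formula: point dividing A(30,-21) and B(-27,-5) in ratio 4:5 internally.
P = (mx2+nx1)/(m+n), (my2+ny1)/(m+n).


Px = (4*(-27) + 5*30)/9 = 42/9 = 4.6667
Py = (4*(-5) + 5*(-21))/9 = -125/9 = -13.8889

P = (4.6667, -13.8889)


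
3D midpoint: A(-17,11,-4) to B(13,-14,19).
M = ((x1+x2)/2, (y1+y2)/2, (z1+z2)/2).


Mx = (-17+13)/2 = -2.0000
My = (11- 14)/2 = -1.5000
Mz = (-4+19)/2 = 7.5000

M = (-2.0000, -1.5000, 7.5000)


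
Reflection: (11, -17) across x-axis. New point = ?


Reflection rule for x-axis: (x, -y)
(11, -17) -> (11, 17)

(11, 17)


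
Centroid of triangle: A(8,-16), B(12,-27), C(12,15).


Gx = (8+12+12)/3 = 32/3 = 10.6667
Gy = (-16- 27+15)/3 = -28/3 = -9.3333

G = (10.6667, -9.3333)


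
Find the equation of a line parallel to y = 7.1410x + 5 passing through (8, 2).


Parallel lines have equal slopes.
m2 = 7.1410
b2 = 2 - 7.1410*8 = -55.1280

y = 7.1410x - 55.1280


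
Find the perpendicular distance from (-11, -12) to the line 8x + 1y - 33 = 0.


|8*(-11) + 1*(-12) - 33| = |-133| = 133
sqrt(64 + 1) = sqrt(65) = 8.0623
d = 133/sqrt(65) = 16.4966

16.4966


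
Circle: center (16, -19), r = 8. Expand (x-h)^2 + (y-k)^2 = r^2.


(x-16)^2 + (y+ 19)^2 = 8^2
D = -2h = -32, E = -2k = 38
F = h^2+k^2-r^2 = 256+361-64 = 553

x^2 + y^2 - 32x + 38y + 553 = 0


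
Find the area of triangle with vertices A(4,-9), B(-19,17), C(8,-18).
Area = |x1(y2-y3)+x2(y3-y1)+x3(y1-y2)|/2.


4*(17+ 18) = 140
-19*(-18+ 9) = 171
8*(-9-17) = -208
sum = 103
Area = |103|/2 = 51.5000

51.5000 sq units


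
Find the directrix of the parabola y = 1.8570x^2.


a = 1.8570
1/(4a) = 0.1346
directrix: y = -0.1346 = -0.1346

y = -0.1346


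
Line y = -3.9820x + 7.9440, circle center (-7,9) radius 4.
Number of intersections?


Substitute y = -3.9820x + 7.9440: (x+ 7)^2 + (-3.9820x+7.9440-9)^2 = 16
Expand to Ax^2 + Bx + C = 0, where b-k = -1.056
A = 1+m^2 = 16.856324
B = 2(m(b-k) - h) = 2(-3.9820*(-1.056) + 7) = 22.409984
C = h^2 + (b-k)^2 - r^2 = 49 + 1.115136 - 16 = 34.115136
disc = B^2-4AC = 502.2074 - 2300.2231 = -1798.0157
disc < 0

0 intersection points


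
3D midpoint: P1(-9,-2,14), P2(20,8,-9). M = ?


Mx = (-9+20)/2 = 5.5000
My = (-2+8)/2 = 3.0000
Mz = (14- 9)/2 = 2.5000

M = (5.5000, 3.0000, 2.5000)


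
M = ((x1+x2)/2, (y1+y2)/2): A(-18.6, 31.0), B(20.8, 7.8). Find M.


Mx = (-18.6 + 20.8)/2 = 2.2/2 = 1.1000
My = (31.0 + 7.8)/2 = 38.8/2 = 19.4000

(1.1000, 19.4000)


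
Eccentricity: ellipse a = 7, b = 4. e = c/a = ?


c = sqrt(49-16) = sqrt(33) = 5.7446
e = c/a = sqrt(33)/7 = 0.8207

e = 0.8207


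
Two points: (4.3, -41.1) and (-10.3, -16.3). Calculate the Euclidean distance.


dx = -10.3 - 4.3 = -14.6
dy = -16.3 + 41.1 = 24.8
d = sqrt(213.16 + 615.04) = sqrt(828.2) = 28.7785

28.7785


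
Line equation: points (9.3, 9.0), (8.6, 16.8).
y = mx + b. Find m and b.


m = (7.8)/(-0.7) = -11.1429
b = y1 - m*x1 = 9.0 - (7.8*9.3)/(-0.7) = 9.0 + 103.6286 = 112.6286

y = -11.1429x + 112.6286


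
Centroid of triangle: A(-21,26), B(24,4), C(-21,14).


Gx = (-21+24- 21)/3 = -18/3 = -6.0000
Gy = (26+4+14)/3 = 44/3 = 14.6667

G = (-6.0000, 14.6667)


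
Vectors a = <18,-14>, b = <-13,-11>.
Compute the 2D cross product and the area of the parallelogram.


cross = 18*(-11) + 14*(-13) = -198 - 182 = -380
Parallelogram area = |-380| = 380

cross = -380, parallelogram area = 380


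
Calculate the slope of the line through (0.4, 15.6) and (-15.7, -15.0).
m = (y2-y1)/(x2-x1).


dy = -15.0 - 15.6 = -30.6
dx = -15.7 - 0.4 = -16.1
m = -30.6/(-16.1) = 1.9006

m = 1.9006


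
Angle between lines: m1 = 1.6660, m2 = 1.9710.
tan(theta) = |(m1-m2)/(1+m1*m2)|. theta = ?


m1-m2 = -0.305
1+m1*m2 = 4.283686
tan(theta) = |-0.305/4.283686| = 0.071200
theta = arctan(|-0.305/4.283686|) = 4.0726 degrees (acute angle)

4.0726 degrees


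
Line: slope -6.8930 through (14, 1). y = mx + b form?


y - 1 = -6.8930(x - 14)
y = -6.8930x + 1 + 6.8930*14
y = -6.8930x + 97.5020

y = -6.8930x + 97.5020


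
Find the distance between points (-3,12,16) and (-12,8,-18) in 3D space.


dx=-9, dy=-4, dz=-34
d = sqrt(81+16+1156) = sqrt(1253) = 35.3977

35.3977


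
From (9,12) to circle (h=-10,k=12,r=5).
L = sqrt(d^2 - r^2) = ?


d = sqrt((9+ 10)^2 + (12-12)^2) = sqrt(361+0) = 19.0000
L = sqrt(361.0000 - 25) = sqrt(336.0000) = 18.3303

18.3303


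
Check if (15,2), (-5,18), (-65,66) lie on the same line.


15*(18-66) - 5*(66-2) - 65*(2-18)
= -720 - 320 + 1040 = 0

Yes, collinear (determinant = 0)


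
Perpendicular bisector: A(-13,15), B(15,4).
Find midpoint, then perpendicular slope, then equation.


Midpoint = (1, 9.5)
Slope of AB = dy/dx = -11/28 = -0.3929
Perp slope = -dx/dy = 28/11 = 2.5455
b = My - (perp slope)*Mx = 9.5 + (28*1)/(-11) = 9.5 - 2.5455 = 6.9545

y = 2.5455x + 6.9545


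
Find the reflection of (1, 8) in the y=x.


Reflection rule for y=x: (y, x)
(1, 8) -> (8, 1)

(8, 1)


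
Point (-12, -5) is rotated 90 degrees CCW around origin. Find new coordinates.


cos(90) = 0, sin(90) = 1
x' = -12*0 + 5*1 = 5
y' = -12*1 - 5*0 = -12

(5, -12)


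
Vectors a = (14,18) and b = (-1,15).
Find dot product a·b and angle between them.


a·b = 14*(-1) + 18*15 = -14 + 270 = 256
|a| = sqrt(196+324) = 22.8035
|b| = sqrt(1+225) = 15.0333
cos(theta) = 256/(sqrt(520)*sqrt(226)) = 256/sqrt(117520) = 0.746765
theta = arccos(256/sqrt(117520)) = 41.6891 degrees

a·b = 256, theta = 41.6891 deg


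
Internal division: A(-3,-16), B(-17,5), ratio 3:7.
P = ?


Px = (3*(-17) + 7*(-3))/10 = -72/10 = -7.2000
Py = (3*5 + 7*(-16))/10 = -97/10 = -9.7000

P = (-7.2000, -9.7000)


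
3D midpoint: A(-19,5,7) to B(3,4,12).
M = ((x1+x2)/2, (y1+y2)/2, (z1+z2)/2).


Mx = (-19+3)/2 = -8.0000
My = (5+4)/2 = 4.5000
Mz = (7+12)/2 = 9.5000

M = (-8.0000, 4.5000, 9.5000)


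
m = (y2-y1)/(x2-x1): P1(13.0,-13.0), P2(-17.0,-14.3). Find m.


dy = -14.3 + 13.0 = -1.3
dx = -17.0 - 13.0 = -30.0
m = -1.3/(-30.0) = 0.0433

m = 0.0433


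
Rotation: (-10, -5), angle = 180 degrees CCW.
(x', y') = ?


cos(180) = -1, sin(180) = 0
x' = -10*(-1) + 5*0 = 10
y' = -10*0 - 5*(-1) = 5

(10, 5)


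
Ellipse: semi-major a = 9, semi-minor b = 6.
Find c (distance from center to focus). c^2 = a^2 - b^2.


c^2 = 9^2 - 6^2 = 81 - 36 = 45
c = sqrt(45) = 6.7082

c = 6.7082


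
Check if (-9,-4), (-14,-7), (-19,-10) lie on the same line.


-9*(-7+ 10) - 14*(-10+ 4) - 19*(-4+ 7)
= -27 + 84 - 57 = 0

Yes, collinear (determinant = 0)


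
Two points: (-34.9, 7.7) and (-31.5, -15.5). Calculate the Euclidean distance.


dx = -31.5 + 34.9 = 3.4
dy = -15.5 - 7.7 = -23.2
d = sqrt(11.56 + 538.24) = sqrt(549.8) = 23.4478

23.4478


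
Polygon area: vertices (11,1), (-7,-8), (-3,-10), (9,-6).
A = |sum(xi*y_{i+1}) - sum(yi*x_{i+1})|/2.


sum(xi*y_{i+1}) = 11*(-8) - 7*(-10) - 3*(-6) + 9*1 = 9
sum(yi*x_{i+1}) = 1*(-7) - 8*(-3) - 10*9 - 6*11 = -139
Area = |9 + 139|/2 = 148/2 = 74.0000

74.0000 sq units


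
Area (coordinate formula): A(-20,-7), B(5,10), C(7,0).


-20*(10-0) = -200
5*(0+ 7) = 35
7*(-7-10) = -119
sum = -284
Area = |-284|/2 = 142.0000

142.0000 sq units


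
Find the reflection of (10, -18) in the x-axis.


Reflection rule for x-axis: (x, -y)
(10, -18) -> (10, 18)

(10, 18)


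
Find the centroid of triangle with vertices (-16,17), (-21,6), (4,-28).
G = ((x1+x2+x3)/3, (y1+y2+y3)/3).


Gx = (-16- 21+4)/3 = -33/3 = -11.0000
Gy = (17+6- 28)/3 = -5/3 = -1.6667

G = (-11.0000, -1.6667)


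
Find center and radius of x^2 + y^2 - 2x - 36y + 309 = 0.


h = -D/2 = 2/2 = 1
k = -E/2 = 36/2 = 18
r^2 = h^2 + k^2 - F = 1 + 324 - 309 = 16
r = 4

Center (1, 18), radius = 4


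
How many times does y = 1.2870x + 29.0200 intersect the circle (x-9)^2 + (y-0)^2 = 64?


Substitute y = 1.2870x + 29.0200: (x-9)^2 + (1.2870x+29.0200-0)^2 = 64
Expand to Ax^2 + Bx + C = 0, where b-k = 29.02
A = 1+m^2 = 2.656369
B = 2(m(b-k) - h) = 2(1.2870*29.02 - 9) = 56.69748
C = h^2 + (b-k)^2 - r^2 = 81 + 842.1604 - 64 = 859.1604
disc = B^2-4AC = 3214.6042 - 9128.9882 = -5914.3840
disc < 0

0 intersection points


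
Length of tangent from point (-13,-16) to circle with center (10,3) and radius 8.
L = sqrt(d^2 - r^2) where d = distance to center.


d = sqrt((-13-10)^2 + (-16-3)^2) = sqrt(529+361) = 29.8329
L = sqrt(890.0000 - 64) = sqrt(826.0000) = 28.7402

28.7402


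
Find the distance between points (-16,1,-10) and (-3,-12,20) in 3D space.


dx=13, dy=-13, dz=30
d = sqrt(169+169+900) = sqrt(1238) = 35.1852

35.1852


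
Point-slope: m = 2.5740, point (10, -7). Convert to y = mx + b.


y + 7 = 2.5740(x - 10)
y = 2.5740x - 7 - 2.5740*10
y = 2.5740x - 32.7400

y = 2.5740x - 32.7400


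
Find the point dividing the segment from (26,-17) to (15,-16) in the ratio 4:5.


Px = (4*15 + 5*26)/9 = 190/9 = 21.1111
Py = (4*(-16) + 5*(-17))/9 = -149/9 = -16.5556

P = (21.1111, -16.5556)


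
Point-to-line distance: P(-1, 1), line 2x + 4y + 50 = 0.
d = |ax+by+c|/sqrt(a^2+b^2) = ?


|2*(-1) + 4*1 + 50| = |52| = 52
sqrt(4 + 16) = sqrt(20) = 4.4721
d = 52/sqrt(20) = 11.6276

11.6276


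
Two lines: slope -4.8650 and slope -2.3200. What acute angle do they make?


m1-m2 = -2.545
1+m1*m2 = 12.2868
tan(theta) = |-2.545/12.2868| = 0.207133
theta = arctan(|-2.545/12.2868|) = 11.7024 degrees (acute angle)

11.7024 degrees


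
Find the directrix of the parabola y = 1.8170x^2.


a = 1.8170
1/(4a) = 0.1376
directrix: y = -0.1376 = -0.1376

y = -0.1376


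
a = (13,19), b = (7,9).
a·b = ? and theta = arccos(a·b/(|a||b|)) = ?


a·b = 13*7 + 19*9 = 91 + 171 = 262
|a| = sqrt(169+361) = 23.0217
|b| = sqrt(49+81) = 11.4018
cos(theta) = 262/(sqrt(530)*sqrt(130)) = 262/sqrt(68900) = 0.998141
theta = arccos(262/sqrt(68900)) = 3.4946 degrees

a·b = 262, theta = 3.4946 deg


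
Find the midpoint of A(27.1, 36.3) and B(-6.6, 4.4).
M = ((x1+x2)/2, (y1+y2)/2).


Mx = (27.1 - 6.6)/2 = 20.5/2 = 10.2500
My = (36.3 + 4.4)/2 = 40.7/2 = 20.3500

(10.2500, 20.3500)


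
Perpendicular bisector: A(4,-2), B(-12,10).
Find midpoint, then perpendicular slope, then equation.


Midpoint = (-4, 4)
Slope of AB = dy/dx = 12/(-16) = -0.7500
Perp slope = -dx/dy = 16/12 = 1.3333
b = My - (perp slope)*Mx = 4 + (-16*(-4))/12 = 4 + 5.3333 = 9.3333

y = 1.3333x + 9.3333


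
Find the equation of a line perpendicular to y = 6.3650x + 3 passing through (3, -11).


Perpendicular slope = -1/m1 = -1/6.3650 = -0.1571
b2 = y0 - m2*x0 = -11 + 3/6.3650 = -11 + 0.4713 = -10.5287

y = -0.1571x - 10.5287


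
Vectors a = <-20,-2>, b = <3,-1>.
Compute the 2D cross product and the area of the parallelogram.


cross = -20*(-1) + 2*3 = 20 + 6 = 26
Parallelogram area = |26| = 26

cross = 26, parallelogram area = 26


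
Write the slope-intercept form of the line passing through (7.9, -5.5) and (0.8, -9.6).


m = (-4.1)/(-7.1) = 0.5775
b = y1 - m*x1 = -5.5 - (-4.1*7.9)/(-7.1) = -5.5 - 4.5620 = -10.0620

y = 0.5775x - 10.0620


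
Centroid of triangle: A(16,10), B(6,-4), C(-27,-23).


Gx = (16+6- 27)/3 = -5/3 = -1.6667
Gy = (10- 4- 23)/3 = -17/3 = -5.6667

G = (-1.6667, -5.6667)


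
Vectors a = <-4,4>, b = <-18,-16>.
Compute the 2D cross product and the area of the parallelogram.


cross = -4*(-16) - 4*(-18) = 64 + 72 = 136
Parallelogram area = |136| = 136

cross = 136, parallelogram area = 136


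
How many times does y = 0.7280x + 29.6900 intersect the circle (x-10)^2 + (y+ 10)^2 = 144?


Substitute y = 0.7280x + 29.6900: (x-10)^2 + (0.7280x+29.6900+ 10)^2 = 144
Expand to Ax^2 + Bx + C = 0, where b-k = 39.69
A = 1+m^2 = 1.529984
B = 2(m(b-k) - h) = 2(0.7280*39.69 - 10) = 37.78864
C = h^2 + (b-k)^2 - r^2 = 100 + 1575.2961 - 144 = 1531.2961
disc = B^2-4AC = 1427.9813 - 9371.4341 = -7943.4528
disc < 0

0 intersection points


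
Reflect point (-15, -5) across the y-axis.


Reflection rule for y-axis: (-x, y)
(-15, -5) -> (15, -5)

(15, -5)


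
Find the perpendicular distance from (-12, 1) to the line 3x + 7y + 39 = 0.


|3*(-12) + 7*1 + 39| = |10| = 10
sqrt(9 + 49) = sqrt(58) = 7.6158
d = 10/sqrt(58) = 1.3131

1.3131


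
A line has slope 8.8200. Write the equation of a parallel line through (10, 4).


Parallel lines have equal slopes.
m2 = 8.8200
b2 = 4 - 8.8200*10 = -84.2000

y = 8.8200x - 84.2000


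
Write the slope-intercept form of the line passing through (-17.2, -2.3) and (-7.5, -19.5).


m = (-17.2)/(9.7) = -1.7732
b = y1 - m*x1 = -2.3 - (-17.2*(-17.2))/(9.7) = -2.3 - 30.4990 = -32.7990

y = -1.7732x - 32.7990


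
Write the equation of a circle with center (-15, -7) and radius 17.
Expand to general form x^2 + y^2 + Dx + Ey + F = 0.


(x+ 15)^2 + (y+ 7)^2 = 17^2
D = -2h = 30, E = -2k = 14
F = h^2+k^2-r^2 = 225+49-289 = -15

x^2 + y^2 + 30x + 14y - 15 = 0


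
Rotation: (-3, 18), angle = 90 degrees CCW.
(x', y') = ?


cos(90) = 0, sin(90) = 1
x' = -3*0 - 18*1 = -18
y' = -3*1 + 18*0 = -3

(-18, -3)


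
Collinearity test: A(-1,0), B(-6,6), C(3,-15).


-1*(6+ 15) - 6*(-15-0) + 3*(0-6)
= -21 + 90 - 18 = 51

No, not collinear (determinant = 51)


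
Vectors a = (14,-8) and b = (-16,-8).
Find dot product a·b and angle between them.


a·b = 14*(-16) - 8*(-8) = -224 + 64 = -160
|a| = sqrt(196+64) = 16.1245
|b| = sqrt(256+64) = 17.8885
cos(theta) = -160/(sqrt(260)*sqrt(320)) = -160/sqrt(83200) = -0.554700
theta = arccos(-160/sqrt(83200)) = 123.6901 degrees

a·b = -160, theta = 123.6901 deg


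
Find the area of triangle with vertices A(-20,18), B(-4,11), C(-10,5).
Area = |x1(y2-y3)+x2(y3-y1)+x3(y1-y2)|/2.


-20*(11-5) = -120
-4*(5-18) = 52
-10*(18-11) = -70
sum = -138
Area = |-138|/2 = 69.0000

69.0000 sq units


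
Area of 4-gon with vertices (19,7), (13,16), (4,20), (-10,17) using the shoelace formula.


sum(xi*y_{i+1}) = 19*16 + 13*20 + 4*17 - 10*7 = 562
sum(yi*x_{i+1}) = 7*13 + 16*4 + 20*(-10) + 17*19 = 278
Area = |562 - 278|/2 = 284/2 = 142.0000

142.0000 sq units


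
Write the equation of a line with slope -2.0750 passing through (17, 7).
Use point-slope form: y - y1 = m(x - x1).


y - 7 = -2.0750(x - 17)
y = -2.0750x + 7 + 2.0750*17
y = -2.0750x + 42.2750

y = -2.0750x + 42.2750


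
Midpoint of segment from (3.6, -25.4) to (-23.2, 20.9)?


Mx = (3.6 - 23.2)/2 = -19.6/2 = -9.8000
My = (-25.4 + 20.9)/2 = -4.5/2 = -2.2500

(-9.8000, -2.2500)


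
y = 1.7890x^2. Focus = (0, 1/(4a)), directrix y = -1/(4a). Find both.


a = 1.7890
1/(4a) = 0.1397
Focus = (0, 0.1397)
Directrix: y = -0.1397

Focus = (0, 0.1397), Directrix: y = -0.1397


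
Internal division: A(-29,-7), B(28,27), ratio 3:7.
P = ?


Px = (3*28 + 7*(-29))/10 = -119/10 = -11.9000
Py = (3*27 + 7*(-7))/10 = 32/10 = 3.2000

P = (-11.9000, 3.2000)


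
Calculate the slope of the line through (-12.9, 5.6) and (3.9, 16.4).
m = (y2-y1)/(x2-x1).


dy = 16.4 - 5.6 = 10.8
dx = 3.9 + 12.9 = 16.8
m = 10.8/16.8 = 0.6429

m = 0.6429


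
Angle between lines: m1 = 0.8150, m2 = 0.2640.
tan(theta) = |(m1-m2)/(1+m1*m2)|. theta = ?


m1-m2 = 0.551
1+m1*m2 = 1.21516
tan(theta) = |0.551/1.21516| = 0.453438
theta = arctan(|0.551/1.21516|) = 24.3914 degrees (acute angle)

24.3914 degrees


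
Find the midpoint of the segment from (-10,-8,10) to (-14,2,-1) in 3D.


Mx = (-10- 14)/2 = -12.0000
My = (-8+2)/2 = -3.0000
Mz = (10- 1)/2 = 4.5000

M = (-12.0000, -3.0000, 4.5000)


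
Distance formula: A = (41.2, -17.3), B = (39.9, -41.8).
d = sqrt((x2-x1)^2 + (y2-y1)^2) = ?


dx = 39.9 - 41.2 = -1.3
dy = -41.8 + 17.3 = -24.5
d = sqrt(1.69 + 600.25) = sqrt(601.94) = 24.5345

24.5345


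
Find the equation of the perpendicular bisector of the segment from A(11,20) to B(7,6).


Midpoint = (9, 13)
Slope of AB = dy/dx = -14/(-4) = 3.5000
Perp slope = -dx/dy = -4/14 = -0.2857
b = My - (perp slope)*Mx = 13 + (-4*9)/(-14) = 13 + 2.5714 = 15.5714

y = -0.2857x + 15.5714


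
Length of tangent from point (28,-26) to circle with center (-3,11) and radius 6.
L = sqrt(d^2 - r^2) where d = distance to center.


d = sqrt((28+ 3)^2 + (-26-11)^2) = sqrt(961+1369) = 48.2701
L = sqrt(2330.0000 - 36) = sqrt(2294.0000) = 47.8957

47.8957


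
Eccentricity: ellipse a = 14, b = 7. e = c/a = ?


c = sqrt(196-49) = sqrt(147) = 12.1244
e = c/a = sqrt(147)/14 = 0.8660

e = 0.8660


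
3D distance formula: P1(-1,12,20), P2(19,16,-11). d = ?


dx=20, dy=4, dz=-31
d = sqrt(400+16+961) = sqrt(1377) = 37.1080

37.1080


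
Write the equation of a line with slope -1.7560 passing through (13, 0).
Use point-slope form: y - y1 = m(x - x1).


y - 0 = -1.7560(x - 13)
y = -1.7560x + 0 + 1.7560*13
y = -1.7560x + 22.8280

y = -1.7560x + 22.8280


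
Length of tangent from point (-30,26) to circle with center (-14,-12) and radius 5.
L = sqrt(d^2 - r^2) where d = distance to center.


d = sqrt((-30+ 14)^2 + (26+ 12)^2) = sqrt(256+1444) = 41.2311
L = sqrt(1700.0000 - 25) = sqrt(1675.0000) = 40.9268

40.9268


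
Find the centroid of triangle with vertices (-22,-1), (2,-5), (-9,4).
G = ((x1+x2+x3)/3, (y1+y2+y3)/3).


Gx = (-22+2- 9)/3 = -29/3 = -9.6667
Gy = (-1- 5+4)/3 = -2/3 = -0.6667

G = (-9.6667, -0.6667)


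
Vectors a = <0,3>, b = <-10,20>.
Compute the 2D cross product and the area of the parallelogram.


cross = 0*20 - 3*(-10) = 0 + 30 = 30
Parallelogram area = |30| = 30

cross = 30, parallelogram area = 30


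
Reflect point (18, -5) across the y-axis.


Reflection rule for y-axis: (-x, y)
(18, -5) -> (-18, -5)

(-18, -5)


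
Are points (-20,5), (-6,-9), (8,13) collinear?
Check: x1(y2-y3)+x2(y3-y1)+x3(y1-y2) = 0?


-20*(-9-13) - 6*(13-5) + 8*(5+ 9)
= 440 - 48 + 112 = 504

No, not collinear (determinant = 504)


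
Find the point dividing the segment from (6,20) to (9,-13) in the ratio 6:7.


Px = (6*9 + 7*6)/13 = 96/13 = 7.3846
Py = (6*(-13) + 7*20)/13 = 62/13 = 4.7692

P = (7.3846, 4.7692)


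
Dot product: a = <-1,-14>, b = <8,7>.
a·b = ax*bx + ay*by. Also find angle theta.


a·b = -1*8 - 14*7 = -8 - 98 = -106
|a| = sqrt(1+196) = 14.0357
|b| = sqrt(64+49) = 10.6301
cos(theta) = -106/(sqrt(197)*sqrt(113)) = -106/sqrt(22261) = -0.710450
theta = arccos(-106/sqrt(22261)) = 135.2715 degrees

a·b = -106, theta = 135.2715 deg


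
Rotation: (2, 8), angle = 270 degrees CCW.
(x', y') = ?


cos(270) = 0, sin(270) = -1
x' = 2*0 - 8*(-1) = 8
y' = 2*(-1) + 8*0 = -2

(8, -2)


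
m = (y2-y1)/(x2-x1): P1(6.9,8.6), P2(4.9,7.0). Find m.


dy = 7.0 - 8.6 = -1.6
dx = 4.9 - 6.9 = -2.0
m = -1.6/(-2.0) = 0.8000

m = 0.8000


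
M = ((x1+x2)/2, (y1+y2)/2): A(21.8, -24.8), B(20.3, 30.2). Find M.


Mx = (21.8 + 20.3)/2 = 42.1/2 = 21.0500
My = (-24.8 + 30.2)/2 = 5.4/2 = 2.7000

(21.0500, 2.7000)


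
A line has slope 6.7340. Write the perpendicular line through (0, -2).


Perpendicular slope = -1/m1 = -1/6.7340 = -0.1485
b2 = y0 - m2*x0 = -2 + 0/6.7340 = -2 + 0 = -2.0000

y = -0.1485x - 2.0000


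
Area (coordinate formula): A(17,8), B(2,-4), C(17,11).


17*(-4-11) = -255
2*(11-8) = 6
17*(8+ 4) = 204
sum = -45
Area = |-45|/2 = 22.5000

22.5000 sq units


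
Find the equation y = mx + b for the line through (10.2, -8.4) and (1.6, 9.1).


m = (17.5)/(-8.6) = -2.0349
b = y1 - m*x1 = -8.4 - (17.5*10.2)/(-8.6) = -8.4 + 20.7558 = 12.3558

y = -2.0349x + 12.3558


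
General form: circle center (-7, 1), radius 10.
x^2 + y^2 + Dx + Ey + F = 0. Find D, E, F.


(x+ 7)^2 + (y-1)^2 = 10^2
D = -2h = 14, E = -2k = -2
F = h^2+k^2-r^2 = 49+1-100 = -50

D = 14, E = -2, F = -50


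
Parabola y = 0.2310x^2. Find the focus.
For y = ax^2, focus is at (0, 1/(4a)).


a = 0.2310
4a = 0.9240
focus = (0, 1/0.9240) = (0, 1.0823)

Focus = (0, 1.0823)


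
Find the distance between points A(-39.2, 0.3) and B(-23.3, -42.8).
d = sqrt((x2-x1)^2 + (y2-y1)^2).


dx = -23.3 + 39.2 = 15.9
dy = -42.8 - 0.3 = -43.1
d = sqrt(252.81 + 1857.61) = sqrt(2110.42) = 45.9393

45.9393


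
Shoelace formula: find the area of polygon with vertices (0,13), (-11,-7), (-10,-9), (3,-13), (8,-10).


sum(xi*y_{i+1}) = 0*(-7) - 11*(-9) - 10*(-13) + 3*(-10) + 8*13 = 303
sum(yi*x_{i+1}) = 13*(-11) - 7*(-10) - 9*3 - 13*8 - 10*0 = -204
Area = |303 + 204|/2 = 507/2 = 253.5000

253.5000 sq units


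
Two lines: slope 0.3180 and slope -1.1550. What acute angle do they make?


m1-m2 = 1.473
1+m1*m2 = 0.63271
tan(theta) = |1.473/0.63271| = 2.328081
theta = arctan(|1.473/0.63271|) = 66.7546 degrees (acute angle)

66.7546 degrees


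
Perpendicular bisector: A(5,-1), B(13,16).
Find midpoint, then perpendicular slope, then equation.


Midpoint = (9, 7.5)
Slope of AB = dy/dx = 17/8 = 2.1250
Perp slope = -dx/dy = -8/17 = -0.4706
b = My - (perp slope)*Mx = 7.5 + (8*9)/17 = 7.5 + 4.2353 = 11.7353

y = -0.4706x + 11.7353


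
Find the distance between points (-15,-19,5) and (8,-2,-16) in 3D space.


dx=23, dy=17, dz=-21
d = sqrt(529+289+441) = sqrt(1259) = 35.4824

35.4824


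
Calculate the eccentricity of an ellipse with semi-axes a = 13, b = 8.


c = sqrt(169-64) = sqrt(105) = 10.2470
e = c/a = sqrt(105)/13 = 0.7882

e = 0.7882


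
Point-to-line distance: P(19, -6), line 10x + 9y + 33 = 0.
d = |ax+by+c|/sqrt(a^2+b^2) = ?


|10*19 + 9*(-6) + 33| = |169| = 169
sqrt(100 + 81) = sqrt(181) = 13.4536
d = 169/sqrt(181) = 12.5617

12.5617


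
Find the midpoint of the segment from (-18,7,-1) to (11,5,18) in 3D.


Mx = (-18+11)/2 = -3.5000
My = (7+5)/2 = 6.0000
Mz = (-1+18)/2 = 8.5000

M = (-3.5000, 6.0000, 8.5000)


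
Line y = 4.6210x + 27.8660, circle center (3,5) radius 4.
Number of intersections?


Substitute y = 4.6210x + 27.8660: (x-3)^2 + (4.6210x+27.8660-5)^2 = 16
Expand to Ax^2 + Bx + C = 0, where b-k = 22.866
A = 1+m^2 = 22.353641
B = 2(m(b-k) - h) = 2(4.6210*22.866 - 3) = 205.327572
C = h^2 + (b-k)^2 - r^2 = 9 + 522.853956 - 16 = 515.853956
disc = B^2-4AC = 42159.4118 - 46124.8566 = -3965.4448
disc < 0

0 intersection points


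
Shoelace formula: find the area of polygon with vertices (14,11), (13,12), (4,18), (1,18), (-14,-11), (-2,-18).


sum(xi*y_{i+1}) = 14*12 + 13*18 + 4*18 + 1*(-11) - 14*(-18) - 2*11 = 693
sum(yi*x_{i+1}) = 11*13 + 12*4 + 18*1 + 18*(-14) - 11*(-2) - 18*14 = -273
Area = |693 + 273|/2 = 966/2 = 483.0000

483.0000 sq units


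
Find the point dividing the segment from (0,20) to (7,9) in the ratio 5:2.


Px = (5*7 + 2*0)/7 = 35/7 = 5.0000
Py = (5*9 + 2*20)/7 = 85/7 = 12.1429

P = (5.0000, 12.1429)


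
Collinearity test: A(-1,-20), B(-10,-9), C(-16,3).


-1*(-9-3) - 10*(3+ 20) - 16*(-20+ 9)
= 12 - 230 + 176 = -42

No, not collinear (determinant = -42)


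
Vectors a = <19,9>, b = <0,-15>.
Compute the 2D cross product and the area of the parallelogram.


cross = 19*(-15) - 9*0 = -285 - 0 = -285
Parallelogram area = |-285| = 285

cross = -285, parallelogram area = 285


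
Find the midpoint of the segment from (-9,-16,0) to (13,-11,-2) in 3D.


Mx = (-9+13)/2 = 2.0000
My = (-16- 11)/2 = -13.5000
Mz = (0- 2)/2 = -1.0000

M = (2.0000, -13.5000, -1.0000)


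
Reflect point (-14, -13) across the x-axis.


Reflection rule for x-axis: (x, -y)
(-14, -13) -> (-14, 13)

(-14, 13)


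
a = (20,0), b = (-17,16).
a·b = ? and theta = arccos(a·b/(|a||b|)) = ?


a·b = 20*(-17) + 0*16 = -340 + 0 = -340
|a| = sqrt(400+0) = 20.0000
|b| = sqrt(289+256) = 23.3452
cos(theta) = -340/(sqrt(400)*sqrt(545)) = -340/sqrt(218000) = -0.728200
theta = arccos(-340/sqrt(218000)) = 136.7357 degrees

a·b = -340, theta = 136.7357 deg


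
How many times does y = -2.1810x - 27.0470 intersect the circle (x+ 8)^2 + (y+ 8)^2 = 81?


Substitute y = -2.1810x - 27.0470: (x+ 8)^2 + (-2.1810x- 27.0470+ 8)^2 = 81
Expand to Ax^2 + Bx + C = 0, where b-k = -19.047
A = 1+m^2 = 5.756761
B = 2(m(b-k) - h) = 2(-2.1810*(-19.047) + 8) = 99.083014
C = h^2 + (b-k)^2 - r^2 = 64 + 362.788209 - 81 = 345.788209
disc = B^2-4AC = 9817.4437 - 7962.4803 = 1854.9634
disc > 0

2 intersection points


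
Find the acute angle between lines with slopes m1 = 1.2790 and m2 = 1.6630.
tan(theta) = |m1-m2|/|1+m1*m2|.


m1-m2 = -0.384
1+m1*m2 = 3.126977
tan(theta) = |-0.384/3.126977| = 0.122802
theta = arctan(|-0.384/3.126977|) = 7.0010 degrees (acute angle)

7.0010 degrees


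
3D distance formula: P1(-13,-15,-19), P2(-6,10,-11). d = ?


dx=7, dy=25, dz=8
d = sqrt(49+625+64) = sqrt(738) = 27.1662

27.1662


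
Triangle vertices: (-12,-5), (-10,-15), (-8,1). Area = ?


-12*(-15-1) = 192
-10*(1+ 5) = -60
-8*(-5+ 15) = -80
sum = 52
Area = |52|/2 = 26.0000

26.0000 sq units


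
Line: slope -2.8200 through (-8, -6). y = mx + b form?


y + 6 = -2.8200(x + 8)
y = -2.8200x - 6 + 2.8200*(-8)
y = -2.8200x - 28.5600

y = -2.8200x - 28.5600


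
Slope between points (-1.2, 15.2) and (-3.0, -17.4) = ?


dy = -17.4 - 15.2 = -32.6
dx = -3.0 + 1.2 = -1.8
m = -32.6/(-1.8) = 18.1111

m = 18.1111


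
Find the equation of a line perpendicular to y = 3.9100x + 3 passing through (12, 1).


Perpendicular slope = -1/m1 = -1/3.9100 = -0.2558
b2 = y0 - m2*x0 = 1 + 12/3.9100 = 1 + 3.0691 = 4.0691

y = -0.2558x + 4.0691


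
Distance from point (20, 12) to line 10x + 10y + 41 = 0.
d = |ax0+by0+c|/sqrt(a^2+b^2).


|10*20 + 10*12 + 41| = |361| = 361
sqrt(100 + 100) = sqrt(200) = 14.1421
d = 361/sqrt(200) = 25.5266

25.5266


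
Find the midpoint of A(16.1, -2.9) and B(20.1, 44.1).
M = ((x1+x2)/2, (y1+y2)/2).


Mx = (16.1 + 20.1)/2 = 36.2/2 = 18.1000
My = (-2.9 + 44.1)/2 = 41.2/2 = 20.6000

(18.1000, 20.6000)


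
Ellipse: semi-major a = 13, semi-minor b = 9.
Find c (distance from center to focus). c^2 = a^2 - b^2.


c^2 = 13^2 - 9^2 = 169 - 81 = 88
c = sqrt(88) = 9.3808

c = 9.3808


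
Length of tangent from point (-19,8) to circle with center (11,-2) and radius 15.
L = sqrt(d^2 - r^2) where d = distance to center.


d = sqrt((-19-11)^2 + (8+ 2)^2) = sqrt(900+100) = 31.6228
L = sqrt(1000.0000 - 225) = sqrt(775.0000) = 27.8388

27.8388


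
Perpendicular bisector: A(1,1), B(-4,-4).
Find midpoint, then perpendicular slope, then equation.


Midpoint = (-1.5, -1.5)
Slope of AB = dy/dx = -5/(-5) = 1.0000
Perp slope = -dx/dy = -5/5 = -1.0000
b = My - (perp slope)*Mx = -1.5 + (-5*(-1.5))/(-5) = -1.5 - 1.5000 = -3.0000

y = -1.0000x - 3.0000


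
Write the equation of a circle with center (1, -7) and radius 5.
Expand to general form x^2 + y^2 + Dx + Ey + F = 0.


(x-1)^2 + (y+ 7)^2 = 5^2
D = -2h = -2, E = -2k = 14
F = h^2+k^2-r^2 = 1+49-25 = 25

x^2 + y^2 - 2x + 14y + 25 = 0


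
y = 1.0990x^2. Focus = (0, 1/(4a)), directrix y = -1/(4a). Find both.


a = 1.0990
1/(4a) = 0.2275
Focus = (0, 0.2275)
Directrix: y = -0.2275

Focus = (0, 0.2275), Directrix: y = -0.2275


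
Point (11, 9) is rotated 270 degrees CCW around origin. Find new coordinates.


cos(270) = 0, sin(270) = -1
x' = 11*0 - 9*(-1) = 9
y' = 11*(-1) + 9*0 = -11

(9, -11)


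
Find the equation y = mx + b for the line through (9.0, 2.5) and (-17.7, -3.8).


m = (-6.3)/(-26.7) = 0.2360
b = y1 - m*x1 = 2.5 - (-6.3*9.0)/(-26.7) = 2.5 - 2.1236 = 0.3764

y = 0.2360x + 0.3764


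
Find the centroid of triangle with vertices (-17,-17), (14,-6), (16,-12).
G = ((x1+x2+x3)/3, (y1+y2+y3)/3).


Gx = (-17+14+16)/3 = 13/3 = 4.3333
Gy = (-17- 6- 12)/3 = -35/3 = -11.6667

G = (4.3333, -11.6667)


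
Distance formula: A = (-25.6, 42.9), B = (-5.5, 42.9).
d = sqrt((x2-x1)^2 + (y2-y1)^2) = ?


dx = -5.5 + 25.6 = 20.1
dy = 42.9 - 42.9 = 0.0
d = sqrt(404.01 + 0.0) = sqrt(404.01) = 20.1000

20.1000


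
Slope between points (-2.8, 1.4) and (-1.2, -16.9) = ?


dy = -16.9 - 1.4 = -18.3
dx = -1.2 + 2.8 = 1.6
m = -18.3/1.6 = -11.4375

m = -11.4375


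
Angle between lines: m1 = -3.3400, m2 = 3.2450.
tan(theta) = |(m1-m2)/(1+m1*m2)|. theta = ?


m1-m2 = -6.585
1+m1*m2 = -9.8383
tan(theta) = |-6.585/(-9.8383)| = 0.669323
theta = arctan(|-6.585/(-9.8383)|) = 33.7953 degrees (acute angle)

33.7953 degrees


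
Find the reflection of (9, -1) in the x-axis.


Reflection rule for x-axis: (x, -y)
(9, -1) -> (9, 1)

(9, 1)


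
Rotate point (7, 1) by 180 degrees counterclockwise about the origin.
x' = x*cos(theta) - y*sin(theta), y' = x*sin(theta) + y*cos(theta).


cos(180) = -1, sin(180) = 0
x' = 7*(-1) - 1*0 = -7
y' = 7*0 + 1*(-1) = -1

(-7, -1)


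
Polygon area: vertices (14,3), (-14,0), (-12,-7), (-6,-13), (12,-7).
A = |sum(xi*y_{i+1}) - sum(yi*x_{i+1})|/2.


sum(xi*y_{i+1}) = 14*0 - 14*(-7) - 12*(-13) - 6*(-7) + 12*3 = 332
sum(yi*x_{i+1}) = 3*(-14) + 0*(-12) - 7*(-6) - 13*12 - 7*14 = -254
Area = |332 + 254|/2 = 586/2 = 293.0000

293.0000 sq units


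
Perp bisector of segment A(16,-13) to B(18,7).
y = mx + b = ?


Midpoint = (17, -3)
Slope of AB = dy/dx = 20/2 = 10.0000
Perp slope = -dx/dy = -2/20 = -0.1000
b = My - (perp slope)*Mx = -3 + (2*17)/20 = -3 + 1.7000 = -1.3000

y = -0.1000x - 1.3000


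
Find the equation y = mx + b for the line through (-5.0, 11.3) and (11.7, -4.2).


m = (-15.5)/(16.7) = -0.9281
b = y1 - m*x1 = 11.3 - (-15.5*(-5.0))/(16.7) = 11.3 - 4.6407 = 6.6593

y = -0.9281x + 6.6593


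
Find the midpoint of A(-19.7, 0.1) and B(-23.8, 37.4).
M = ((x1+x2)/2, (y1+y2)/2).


Mx = (-19.7 - 23.8)/2 = -43.5/2 = -21.7500
My = (0.1 + 37.4)/2 = 37.5/2 = 18.7500

(-21.7500, 18.7500)


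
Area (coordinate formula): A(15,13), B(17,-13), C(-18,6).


15*(-13-6) = -285
17*(6-13) = -119
-18*(13+ 13) = -468
sum = -872
Area = |-872|/2 = 436.0000

436.0000 sq units


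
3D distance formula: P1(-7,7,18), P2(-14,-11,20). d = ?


dx=-7, dy=-18, dz=2
d = sqrt(49+324+4) = sqrt(377) = 19.4165

19.4165


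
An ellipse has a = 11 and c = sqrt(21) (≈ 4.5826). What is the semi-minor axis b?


b^2 = 11^2 - (sqrt(21))^2 = 121 - 21 = 100
b = sqrt(100) = 10

b = 10


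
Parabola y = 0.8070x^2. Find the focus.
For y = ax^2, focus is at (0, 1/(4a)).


a = 0.8070
4a = 3.2280
focus = (0, 1/3.2280) = (0, 0.3098)

Focus = (0, 0.3098)


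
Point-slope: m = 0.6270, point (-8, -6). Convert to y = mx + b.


y + 6 = 0.6270(x + 8)
y = 0.6270x - 6 - 0.6270*(-8)
y = 0.6270x - 0.9840

y = 0.6270x - 0.9840


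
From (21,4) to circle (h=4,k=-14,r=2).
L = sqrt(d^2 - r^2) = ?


d = sqrt((21-4)^2 + (4+ 14)^2) = sqrt(289+324) = 24.7588
L = sqrt(613.0000 - 4) = sqrt(609.0000) = 24.6779

24.6779


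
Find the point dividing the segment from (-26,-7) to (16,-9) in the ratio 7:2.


Px = (7*16 + 2*(-26))/9 = 60/9 = 6.6667
Py = (7*(-9) + 2*(-7))/9 = -77/9 = -8.5556

P = (6.6667, -8.5556)


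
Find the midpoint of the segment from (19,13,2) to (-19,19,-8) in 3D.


Mx = (19- 19)/2 = 0
My = (13+19)/2 = 16.0000
Mz = (2- 8)/2 = -3.0000

M = (0, 16.0000, -3.0000)


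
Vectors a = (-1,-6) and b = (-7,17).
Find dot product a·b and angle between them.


a·b = -1*(-7) - 6*17 = 7 - 102 = -95
|a| = sqrt(1+36) = 6.0828
|b| = sqrt(49+289) = 18.3848
cos(theta) = -95/(sqrt(37)*sqrt(338)) = -95/sqrt(12506) = -0.849502
theta = arccos(-95/sqrt(12506)) = 148.1575 degrees

a·b = -95, theta = 148.1575 deg


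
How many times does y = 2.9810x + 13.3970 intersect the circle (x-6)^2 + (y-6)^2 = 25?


Substitute y = 2.9810x + 13.3970: (x-6)^2 + (2.9810x+13.3970-6)^2 = 25
Expand to Ax^2 + Bx + C = 0, where b-k = 7.397
A = 1+m^2 = 9.886361
B = 2(m(b-k) - h) = 2(2.9810*7.397 - 6) = 32.100914
C = h^2 + (b-k)^2 - r^2 = 36 + 54.715609 - 25 = 65.715609
disc = B^2-4AC = 1030.4687 - 2598.7529 = -1568.2842
disc < 0

0 intersection points


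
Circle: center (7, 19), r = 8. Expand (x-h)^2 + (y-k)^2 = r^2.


(x-7)^2 + (y-19)^2 = 8^2
D = -2h = -14, E = -2k = -38
F = h^2+k^2-r^2 = 49+361-64 = 346

x^2 + y^2 - 14x - 38y + 346 = 0


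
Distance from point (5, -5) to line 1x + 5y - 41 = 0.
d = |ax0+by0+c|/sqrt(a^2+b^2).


|1*5 + 5*(-5) - 41| = |-61| = 61
sqrt(1 + 25) = sqrt(26) = 5.0990
d = 61/sqrt(26) = 11.9631

11.9631


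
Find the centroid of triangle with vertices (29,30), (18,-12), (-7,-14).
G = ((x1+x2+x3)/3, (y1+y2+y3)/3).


Gx = (29+18- 7)/3 = 40/3 = 13.3333
Gy = (30- 12- 14)/3 = 4/3 = 1.3333

G = (13.3333, 1.3333)


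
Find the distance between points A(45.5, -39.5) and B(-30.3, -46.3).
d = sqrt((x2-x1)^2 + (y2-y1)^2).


dx = -30.3 - 45.5 = -75.8
dy = -46.3 + 39.5 = -6.8
d = sqrt(5745.64 + 46.24) = sqrt(5791.88) = 76.1044

76.1044


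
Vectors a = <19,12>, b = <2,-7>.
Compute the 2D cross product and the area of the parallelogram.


cross = 19*(-7) - 12*2 = -133 - 24 = -157
Parallelogram area = |-157| = 157

cross = -157, parallelogram area = 157


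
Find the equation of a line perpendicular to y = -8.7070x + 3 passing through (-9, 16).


Perpendicular slope = -1/m1 = -1/(-8.7070) = 0.1149
b2 = y0 - m2*x0 = 16 - 9/(-8.7070) = 16 + 1.0337 = 17.0337

y = 0.1149x + 17.0337


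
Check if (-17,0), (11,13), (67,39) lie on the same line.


-17*(13-39) + 11*(39-0) + 67*(0-13)
= 442 + 429 - 871 = 0

Yes, collinear (determinant = 0)


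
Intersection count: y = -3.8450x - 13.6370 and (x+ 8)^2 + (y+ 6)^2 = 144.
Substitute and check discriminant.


Substitute y = -3.8450x - 13.6370: (x+ 8)^2 + (-3.8450x- 13.6370+ 6)^2 = 144
Expand to Ax^2 + Bx + C = 0, where b-k = -7.637
A = 1+m^2 = 15.784025
B = 2(m(b-k) - h) = 2(-3.8450*(-7.637) + 8) = 74.72853
C = h^2 + (b-k)^2 - r^2 = 64 + 58.323769 - 144 = -21.676231
disc = B^2-4AC = 5584.3532 + 1368.5527 = 6952.9059
disc > 0

2 intersection points


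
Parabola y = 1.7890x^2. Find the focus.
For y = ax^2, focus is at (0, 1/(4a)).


a = 1.7890
4a = 7.1560
focus = (0, 1/7.1560) = (0, 0.1397)

Focus = (0, 0.1397)


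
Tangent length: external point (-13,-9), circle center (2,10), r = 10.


d = sqrt((-13-2)^2 + (-9-10)^2) = sqrt(225+361) = 24.2074
L = sqrt(586.0000 - 100) = sqrt(486.0000) = 22.0454

22.0454


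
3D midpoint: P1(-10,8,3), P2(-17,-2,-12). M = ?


Mx = (-10- 17)/2 = -13.5000
My = (8- 2)/2 = 3.0000
Mz = (3- 12)/2 = -4.5000

M = (-13.5000, 3.0000, -4.5000)


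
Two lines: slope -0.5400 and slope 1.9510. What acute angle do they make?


m1-m2 = -2.491
1+m1*m2 = -0.05354
tan(theta) = |-2.491/(-0.05354)| = 46.525962
theta = arctan(|-2.491/(-0.05354)|) = 88.7687 degrees (acute angle)

88.7687 degrees


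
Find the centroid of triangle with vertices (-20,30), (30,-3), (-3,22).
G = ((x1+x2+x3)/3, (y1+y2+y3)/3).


Gx = (-20+30- 3)/3 = 7/3 = 2.3333
Gy = (30- 3+22)/3 = 49/3 = 16.3333

G = (2.3333, 16.3333)


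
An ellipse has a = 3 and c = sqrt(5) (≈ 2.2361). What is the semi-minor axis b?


b^2 = 3^2 - (sqrt(5))^2 = 9 - 5 = 4
b = sqrt(4) = 2

b = 2


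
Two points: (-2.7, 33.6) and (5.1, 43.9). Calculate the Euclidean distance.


dx = 5.1 + 2.7 = 7.8
dy = 43.9 - 33.6 = 10.3
d = sqrt(60.84 + 106.09) = sqrt(166.93) = 12.9201

12.9201


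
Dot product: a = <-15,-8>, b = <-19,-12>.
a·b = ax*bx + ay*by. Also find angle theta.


a·b = -15*(-19) - 8*(-12) = 285 + 96 = 381
|a| = sqrt(225+64) = 17.0000
|b| = sqrt(361+144) = 22.4722
cos(theta) = 381/(sqrt(289)*sqrt(505)) = 381/sqrt(145945) = 0.997310
theta = arccos(381/sqrt(145945)) = 4.2032 degrees

a·b = 381, theta = 4.2032 deg
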